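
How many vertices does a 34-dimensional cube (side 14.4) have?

Number of vertices = 2^34 = 17179869184.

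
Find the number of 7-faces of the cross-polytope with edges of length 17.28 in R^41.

An n-cross-polytope has 2^(k+1)·C(n,k+1) k-faces. Here 2^8·C(41,8) = 256·95548245 = 24460350720.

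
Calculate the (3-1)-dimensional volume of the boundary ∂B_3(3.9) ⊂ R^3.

The surface area of an n-ball is 2π^(n/2) r^(n-1) / Γ(n/2). For n=3, r=3.9: 4πr² = 4π·(3.9)² ≈ 191.134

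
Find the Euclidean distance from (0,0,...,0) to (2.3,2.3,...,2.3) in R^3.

The space diagonal of an n-cube of side s is s√n. Here 2.3·√3 ≈ 3.98372.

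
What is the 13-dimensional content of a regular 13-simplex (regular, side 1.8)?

Volume = 1.8^13 · √(14/2^13) / 13! ≈ 1.38239e-08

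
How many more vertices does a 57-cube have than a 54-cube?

The 57-cube has 2^57 = 144115188075855872 vertices. The 54-cube has 2^54 = 18014398509481984 vertices. Difference: 144115188075855872 - 18014398509481984 = 126100789566373888.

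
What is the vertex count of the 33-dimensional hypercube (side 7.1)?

Number of vertices = 2^33 = 8589934592.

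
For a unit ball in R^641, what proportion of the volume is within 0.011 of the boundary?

V(inner)/V(outer) = ((1-0.011)/1)^641 ≈ 0.0008333, so the shell fraction is 0.999167.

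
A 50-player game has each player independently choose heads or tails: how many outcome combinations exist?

An n-cube has 2^n vertices; for n = 50 that is 2^50 = 1125899906842624.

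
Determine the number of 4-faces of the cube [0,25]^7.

f_4(7-cube) = (7 choose 4) · 2^3 = 280.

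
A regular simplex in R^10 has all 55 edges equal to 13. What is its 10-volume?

V = (13^10 / 10!) · √((10+1) / 2^10) ≈ 3937.47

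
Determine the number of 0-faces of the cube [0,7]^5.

f_0(5-cube) = (5 choose 0) · 2^5 = 32.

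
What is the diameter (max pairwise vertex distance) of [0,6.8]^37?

Diagonal = √37 · 6.8 ≈ 41.3628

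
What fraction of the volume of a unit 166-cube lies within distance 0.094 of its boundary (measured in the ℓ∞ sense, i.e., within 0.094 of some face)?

The inner cube has side 1-2·0.094 = 0.812 and volume (0.812)^166 ≈ 9.689e-16, so the shell holds 1 - 9.689e-16 of the volume.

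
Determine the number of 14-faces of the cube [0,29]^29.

Number of 14-faces = C(29,14) · 2^(29-14) = 77558760 · 32768 = 2541445447680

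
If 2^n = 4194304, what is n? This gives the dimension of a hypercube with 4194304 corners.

The n-cube has 2^n vertices, and 4194304 = 2^22, so n = 22.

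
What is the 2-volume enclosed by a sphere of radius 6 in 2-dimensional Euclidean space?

The n-ball volume is π^(n/2)·r^n/Γ(n/2+1). With n=2, r=6: V = 36·π ≈ 113.097.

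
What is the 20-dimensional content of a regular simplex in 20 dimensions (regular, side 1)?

Volume = 1^20 · √(21/2^20) / 20! ≈ 1.83944e-21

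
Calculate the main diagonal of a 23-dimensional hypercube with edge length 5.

d = √(5² + 5² + ... + 5²) [23 terms] = √(23·5²) = 5√23 ≈ 23.9792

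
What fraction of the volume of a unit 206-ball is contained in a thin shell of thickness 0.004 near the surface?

Shell fraction = 1 - (1-0.004)^206 ≈ 0.562051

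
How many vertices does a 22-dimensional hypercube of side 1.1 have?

An n-cube has 2^n vertices; for n = 22 that is 2^22 = 4194304.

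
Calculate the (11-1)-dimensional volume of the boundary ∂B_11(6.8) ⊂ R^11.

The surface area of an n-ball is 2π^(n/2) r^(n-1) / Γ(n/2). For n=11, r=6.8: 4.38114e+09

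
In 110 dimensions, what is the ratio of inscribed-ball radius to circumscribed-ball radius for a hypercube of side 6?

For an n-cube of any side s, the inradius is s/2 and the circumradius is s√n/2, so the ratio is 1/√110 ≈ 0.0953463.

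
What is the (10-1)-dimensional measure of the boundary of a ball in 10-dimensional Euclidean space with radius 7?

|∂B_10(7)| = 40353607·π^5/12 ≈ 1.02908e+09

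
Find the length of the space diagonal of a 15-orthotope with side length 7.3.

Diagonal = √15 · 7.3 ≈ 28.2728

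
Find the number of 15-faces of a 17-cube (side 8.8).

An n-cube has C(n,k)·2^(n-k) k-faces. Here C(17,15)·2^2 = 136·4 = 544.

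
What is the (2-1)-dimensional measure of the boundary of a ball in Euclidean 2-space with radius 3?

|∂B_2(3)| = 2πr = 2π·3 ≈ 18.8496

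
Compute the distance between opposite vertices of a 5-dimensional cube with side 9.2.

||(9.2,9.2,...,9.2)|| = √(5)·9.2 ≈ 20.5718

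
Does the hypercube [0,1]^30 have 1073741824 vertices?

True. The 30-cube has 2^30 = 1073741824 vertices.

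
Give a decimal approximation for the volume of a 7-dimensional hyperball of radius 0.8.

Volume = π^{7/2}·(0.8)^7/Γ(9/2) ≈ 0.990855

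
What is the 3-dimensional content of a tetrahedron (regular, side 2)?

Volume = (√2/12) · 2³ = 0.942809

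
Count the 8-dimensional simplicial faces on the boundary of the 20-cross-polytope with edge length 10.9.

Each 8-face is the convex hull of 9 vertices, one chosen as ±e_i from each of 9 distinct axes: 2^9·C(20,9) = 85995520.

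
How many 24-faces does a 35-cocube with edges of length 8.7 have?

Each 24-face is the convex hull of 25 vertices, one chosen as ±e_i from each of 25 distinct axes: 2^25·C(35,25) = 6159902359683072.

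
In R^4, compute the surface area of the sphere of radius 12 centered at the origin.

S_4(12) = 2·π^(4/2)·(12)^3 / Γ(4/2) = 3456·π^2 ≈ 34109.4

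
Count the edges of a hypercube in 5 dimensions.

An n-cube has n·2^(n-1) edges. With n = 5: 5·16 = 80.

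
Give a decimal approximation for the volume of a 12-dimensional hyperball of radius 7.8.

Volume = π^{12/2}·(7.8)^12/Γ(7) ≈ 6.77177e+10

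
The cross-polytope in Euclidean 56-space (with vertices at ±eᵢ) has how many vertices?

An n-cross-polytope has 2n vertices; here n = 56, giving 112.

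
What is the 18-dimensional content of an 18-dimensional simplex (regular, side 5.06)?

V_18 = √(19) · 5.06^18 / (18! · 2^(18/2)) ≈ 6.28746e-06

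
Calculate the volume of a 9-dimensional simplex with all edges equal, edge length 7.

V_9 = √(10) · 7^9 / (9! · 2^(9/2)) ≈ 15.5412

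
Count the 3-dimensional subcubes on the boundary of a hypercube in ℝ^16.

Number of 3-faces = C(16,3) · 2^(16-3) = 560 · 8192 = 4587520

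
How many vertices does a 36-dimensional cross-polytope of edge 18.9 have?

An n-cross-polytope has 2n vertices; here n = 36, giving 72.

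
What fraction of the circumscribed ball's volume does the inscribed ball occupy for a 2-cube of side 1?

V_in/V_out = n^(-n/2) = 2^(-2/2) ≈ 0.5.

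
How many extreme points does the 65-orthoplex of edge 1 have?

The vertices are ±e_1, ..., ±e_65, so there are 2·65 = 130.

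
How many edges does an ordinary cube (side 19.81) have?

The 3-cube has n·2^(n-1) = 3·2^2 = 3·4 = 12 edges.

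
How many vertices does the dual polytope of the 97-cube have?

The vertices are ±e_1, ..., ±e_97, so there are 2·97 = 194.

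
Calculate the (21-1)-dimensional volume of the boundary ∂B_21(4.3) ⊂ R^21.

S_21(4.3) = 2·π^(21/2)·(4.3)^20 / Γ(21/2) ≈ 1.36816e+12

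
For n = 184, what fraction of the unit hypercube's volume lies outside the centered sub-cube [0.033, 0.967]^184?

Shell fraction = 1 - (1-0.066)^184 ≈ 0.999996502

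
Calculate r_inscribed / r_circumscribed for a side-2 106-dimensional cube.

r_in / r_out = (2/2) / (2√106/2) = 1/√106 ≈ 0.0971286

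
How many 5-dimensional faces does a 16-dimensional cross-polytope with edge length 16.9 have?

Each 5-face is the convex hull of 6 vertices, one chosen as ±e_i from each of 6 distinct axes: 2^6·C(16,6) = 512512.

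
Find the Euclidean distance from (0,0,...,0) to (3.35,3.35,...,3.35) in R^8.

||(3.35,3.35,...,3.35)|| = √(8)·3.35 ≈ 9.47523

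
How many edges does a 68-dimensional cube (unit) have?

Number of 1-faces = C(68,1)·2^(68-1) = 68·147573952589676412928 = 10035028776097996079104.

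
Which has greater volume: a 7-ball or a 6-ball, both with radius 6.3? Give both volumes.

V_7(6.3) ≈ 1.86108e+06. V_6(6.3) ≈ 323104. The 7-ball is larger.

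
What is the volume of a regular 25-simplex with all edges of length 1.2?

For a regular n-simplex with edge a, V = (a^n / n!)·√((n+1)/2^n). With a=1.2, n=25: V ≈ 5.41374e-27.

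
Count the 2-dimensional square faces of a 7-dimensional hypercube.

An n-cube has C(n,k)·2^(n-k) k-faces. Here C(7,2)·2^5 = 21·32 = 672.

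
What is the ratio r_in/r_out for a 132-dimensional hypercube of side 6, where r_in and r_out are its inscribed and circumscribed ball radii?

Ratio = (s/2)/(s√132/2) = 132^(-1/2) ≈ 0.0870388.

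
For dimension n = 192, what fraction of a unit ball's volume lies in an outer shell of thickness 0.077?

1 - (1-0.077)^192 ≈ 0.9999997917 ≈ 99.999979%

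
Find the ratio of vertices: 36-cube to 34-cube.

The 36-cube has 2^36 = 68719476736 vertices. The 34-cube has 2^34 = 17179869184 vertices. Ratio: 68719476736/17179869184 = 4.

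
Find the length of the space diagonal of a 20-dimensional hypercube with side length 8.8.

d = √(8.8² + 8.8² + ... + 8.8²) [20 terms] = √(20·8.8²) = 8.8√20 ≈ 39.3548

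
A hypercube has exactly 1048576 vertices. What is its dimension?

n = log_2(1048576) = 20.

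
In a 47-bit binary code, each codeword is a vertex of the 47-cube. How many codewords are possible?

Number of vertices = 2^47 = 140737488355328.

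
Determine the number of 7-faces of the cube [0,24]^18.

Number of 7-faces = C(18,7) · 2^(18-7) = 31824 · 2048 = 65175552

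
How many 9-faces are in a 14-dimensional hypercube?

Number of 9-faces = C(14,9) · 2^(14-9) = 2002 · 32 = 64064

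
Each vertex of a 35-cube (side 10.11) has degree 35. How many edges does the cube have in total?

Each of the 2^35 = 34359738368 vertices has degree 35; total edges = 35·2^35/2 = 601295421440.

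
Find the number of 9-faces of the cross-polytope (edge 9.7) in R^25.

Number of 9-faces = 2^(9+1) · C(25,9+1) = 1024 · 3268760 = 3347210240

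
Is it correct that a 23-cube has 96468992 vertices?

False. The 23-cube has 2^23 = 8388608 vertices.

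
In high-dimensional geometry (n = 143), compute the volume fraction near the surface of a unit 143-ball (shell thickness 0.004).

1 - (1-0.004)^143 ≈ 0.436252 ≈ 43.63%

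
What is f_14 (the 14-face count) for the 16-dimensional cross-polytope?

Number of 14-faces = 2^(14+1) · C(16,14+1) = 32768 · 16 = 524288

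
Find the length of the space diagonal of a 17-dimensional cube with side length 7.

Diagonal = √17 · 7 ≈ 28.8617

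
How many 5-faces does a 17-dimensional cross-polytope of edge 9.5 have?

An n-cross-polytope has 2^(k+1)·C(n,k+1) k-faces. Here 2^6·C(17,6) = 64·12376 = 792064.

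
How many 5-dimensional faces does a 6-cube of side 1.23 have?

f_5(6-cube) = (6 choose 5) · 2^1 = 12.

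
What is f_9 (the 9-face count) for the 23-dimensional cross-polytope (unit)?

Number of 9-faces = 2^(9+1) · C(23,9+1) = 1024 · 1144066 = 1171523584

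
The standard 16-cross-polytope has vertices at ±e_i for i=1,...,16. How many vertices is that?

An n-cross-polytope has 2n vertices; here n = 16, giving 32.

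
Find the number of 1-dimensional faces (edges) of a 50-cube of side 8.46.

Number of 1-faces = C(50,1)·2^(50-1) = 50·562949953421312 = 28147497671065600.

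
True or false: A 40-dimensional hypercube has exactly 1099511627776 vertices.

True. The 40-cube has 2^40 = 1099511627776 vertices.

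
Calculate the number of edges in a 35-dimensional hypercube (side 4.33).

Number of 1-faces = C(35,1)·2^(35-1) = 35·17179869184 = 601295421440.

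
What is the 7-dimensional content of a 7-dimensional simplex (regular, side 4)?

For a regular n-simplex with edge a, V = (a^n / n!)·√((n+1)/2^n). With a=4, n=7: V ≈ 0.812698.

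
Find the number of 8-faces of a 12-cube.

An n-cube has C(n,k)·2^(n-k) k-faces. Here C(12,8)·2^4 = 495·16 = 7920.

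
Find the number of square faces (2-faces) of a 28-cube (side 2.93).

An n-cube has C(n,k)·2^(n-k) k-faces. Here C(28,2)·2^26 = 378·67108864 = 25367150592.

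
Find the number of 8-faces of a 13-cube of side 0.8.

f_8(13-cube) = (13 choose 8) · 2^5 = 41184.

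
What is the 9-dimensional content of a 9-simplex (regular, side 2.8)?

Volume = 2.8^9 · √(10/2^9) / 9! ≈ 0.00407403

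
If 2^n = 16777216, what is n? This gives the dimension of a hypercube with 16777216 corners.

2^n = 16777216 ⇒ n = log_2(16777216) = 24.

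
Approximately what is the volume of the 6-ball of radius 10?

The n-ball volume is π^(n/2)·r^n/Γ(n/2+1). With n=6, r=10: V = 500000·π^3/3 ≈ 5.16771e+06.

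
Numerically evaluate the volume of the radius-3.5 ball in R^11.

The n-ball volume is π^(n/2)·r^n/Γ(n/2+1). With n=11, r=3.5: V = 282475249·π^5/47520 ≈ 1.81909e+06.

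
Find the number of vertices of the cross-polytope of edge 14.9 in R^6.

f_0(6-orthoplex) = 2^1 · (6 choose 1) = 12.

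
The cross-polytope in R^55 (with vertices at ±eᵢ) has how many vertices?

The vertices are ±e_1, ..., ±e_55, so there are 2·55 = 110.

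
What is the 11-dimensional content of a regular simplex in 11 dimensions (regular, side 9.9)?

For a regular n-simplex with edge a, V = (a^n / n!)·√((n+1)/2^n). With a=9.9, n=11: V ≈ 171.695.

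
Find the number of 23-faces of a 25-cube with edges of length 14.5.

Choose 23 of 25 axes to span the face (C(25,23) = 300 ways), then fix each of the remaining 2 coordinates at one of its two extreme values (2^2 = 4 ways): 300·4 = 1200.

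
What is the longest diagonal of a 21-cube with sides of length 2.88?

The space diagonal of an n-cube of side s is s√n. Here 2.88·√21 ≈ 13.1978.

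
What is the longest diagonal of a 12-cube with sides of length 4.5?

d = √(4.5² + 4.5² + ... + 4.5²) [12 terms] = √(12·4.5²) = 4.5√12 ≈ 15.5885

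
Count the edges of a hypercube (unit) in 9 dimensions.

An n-cube has n·2^(n-1) edges. With n = 9: 9·256 = 2304.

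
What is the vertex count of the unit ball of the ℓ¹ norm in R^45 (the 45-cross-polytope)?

The 45-dimensional cross-polytope has 2n = 2·45 = 90 vertices.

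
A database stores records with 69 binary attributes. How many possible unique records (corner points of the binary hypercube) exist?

Each vertex is a binary string of length 69, so there are 2^69 = 590295810358705651712.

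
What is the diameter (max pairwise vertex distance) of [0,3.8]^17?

d = √(3.8² + 3.8² + ... + 3.8²) [17 terms] = √(17·3.8²) = 3.8√17 ≈ 15.6678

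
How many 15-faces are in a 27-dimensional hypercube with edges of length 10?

f_15(27-cube) = (27 choose 15) · 2^12 = 71204290560.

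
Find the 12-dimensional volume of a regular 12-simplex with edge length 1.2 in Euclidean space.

V = (1.2^12 / 12!) · √((12+1) / 2^12) ≈ 1.04865e-09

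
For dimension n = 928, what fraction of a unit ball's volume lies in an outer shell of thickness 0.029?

1 - (1-0.029)^928 ≈ 1 - 1.379e-12 ≈ (100 - 1.38e-10)%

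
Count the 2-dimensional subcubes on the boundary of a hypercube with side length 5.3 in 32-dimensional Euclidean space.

f_2(32-cube) = (32 choose 2) · 2^30 = 532575944704.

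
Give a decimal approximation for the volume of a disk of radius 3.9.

V_2(3.9) = π^(2/2) · (3.9)^2 / Γ(2/2 + 1) ≈ 47.7836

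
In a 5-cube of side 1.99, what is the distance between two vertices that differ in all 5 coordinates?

d = √(1.99² + 1.99² + ... + 1.99²) [5 terms] = √(5·1.99²) = 1.99√5 ≈ 4.44978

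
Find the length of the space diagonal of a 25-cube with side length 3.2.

||(3.2,3.2,...,3.2)|| = √(25)·3.2 = 16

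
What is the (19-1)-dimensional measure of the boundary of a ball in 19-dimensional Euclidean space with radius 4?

|∂B_19(4)| = 70368744177664·π^9/34459425 ≈ 6.08724e+10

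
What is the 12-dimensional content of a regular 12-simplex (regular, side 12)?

V_12 = √(13) · 12^12 / (12! · 2^(12/2)) ≈ 1048.65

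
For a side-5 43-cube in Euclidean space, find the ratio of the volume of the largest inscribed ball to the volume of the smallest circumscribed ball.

V_in/V_out = n^(-n/2) = 43^(-43/2) ≈ 7.59326e-36.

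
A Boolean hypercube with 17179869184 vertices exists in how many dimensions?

The n-cube has 2^n vertices, and 17179869184 = 2^34, so n = 34.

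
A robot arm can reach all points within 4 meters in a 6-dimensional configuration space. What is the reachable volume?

V = 2048·π^3/3 ≈ 21167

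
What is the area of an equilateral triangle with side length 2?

Area = (√3/4) · 2² = 1.73205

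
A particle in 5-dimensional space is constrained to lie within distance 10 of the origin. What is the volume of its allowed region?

The n-ball volume is π^(n/2)·r^n/Γ(n/2+1). With n=5, r=10: V = 160000·π^2/3 ≈ 526379.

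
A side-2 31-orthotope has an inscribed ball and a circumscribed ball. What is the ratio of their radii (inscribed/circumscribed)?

r_in = 2/2 (half the side); r_out = 2√31/2 (half the diagonal). Ratio = 1/√31 ≈ 0.179605.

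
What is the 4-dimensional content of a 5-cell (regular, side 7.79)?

V_4 = √(5) · 7.79^4 / (4! · 2^(4/2)) ≈ 85.7756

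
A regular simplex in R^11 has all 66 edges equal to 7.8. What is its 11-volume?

V = (7.8^11 / 11!) · √((11+1) / 2^11) ≈ 12.4684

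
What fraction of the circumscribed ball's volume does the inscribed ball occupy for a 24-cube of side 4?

The radii are 4/2 and 4√24/2, so the volume ratio is (1/√24)^24 = 24^{-24/2} ≈ 2.7382e-17.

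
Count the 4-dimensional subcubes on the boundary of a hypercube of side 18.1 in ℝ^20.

Number of 4-faces = C(20,4) · 2^(20-4) = 4845 · 65536 = 317521920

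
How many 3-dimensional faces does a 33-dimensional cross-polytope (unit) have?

Each 3-face is the convex hull of 4 vertices, one chosen as ±e_i from each of 4 distinct axes: 2^4·C(33,4) = 654720.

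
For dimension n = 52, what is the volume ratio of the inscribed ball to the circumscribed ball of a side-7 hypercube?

V_in / V_out = (r_in/r_out)^52 = (1/√52)^52 = 52^(-52/2) ≈ 2.42054e-45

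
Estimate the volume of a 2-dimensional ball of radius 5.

V = 25·π ≈ 78.5398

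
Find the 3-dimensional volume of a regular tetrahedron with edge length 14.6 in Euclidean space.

Volume = (√2/12) · 14.6³ = 366.769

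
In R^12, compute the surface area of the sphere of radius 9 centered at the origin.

S_12(9) = 2·π^(12/2)·(9)^11 / Γ(12/2) = 10460353203·π^6/20 ≈ 5.02824e+11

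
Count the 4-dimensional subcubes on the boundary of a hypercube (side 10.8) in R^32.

f_4(32-cube) = (32 choose 4) · 2^28 = 9652938997760.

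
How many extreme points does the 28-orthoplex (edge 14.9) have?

Number of vertices = 2n = 56.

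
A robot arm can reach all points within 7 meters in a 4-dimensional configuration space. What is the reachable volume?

V = 2401·π^2/2 ≈ 11848.5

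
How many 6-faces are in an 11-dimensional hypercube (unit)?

Number of 6-faces = C(11,6) · 2^(11-6) = 462 · 32 = 14784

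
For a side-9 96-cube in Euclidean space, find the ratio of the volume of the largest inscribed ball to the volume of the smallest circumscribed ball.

V_in / V_out = (r_in/r_out)^96 = (1/√96)^96 = 96^(-96/2) ≈ 7.09546e-96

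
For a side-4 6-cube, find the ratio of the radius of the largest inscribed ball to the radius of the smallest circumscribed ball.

For an n-cube of any side s, the inradius is s/2 and the circumradius is s√n/2, so the ratio is 1/√6 ≈ 0.408248.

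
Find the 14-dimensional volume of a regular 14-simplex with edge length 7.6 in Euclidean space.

V = (7.6^14 / 14!) · √((14+1) / 2^14) ≈ 0.744419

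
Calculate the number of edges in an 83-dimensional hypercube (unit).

Each of the 2^83 = 9671406556917033397649408 vertices has degree 83; total edges = 83·2^83/2 = 401363372112056886002450432.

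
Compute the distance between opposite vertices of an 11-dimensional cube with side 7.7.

||(7.7,7.7,...,7.7)|| = √(11)·7.7 ≈ 25.538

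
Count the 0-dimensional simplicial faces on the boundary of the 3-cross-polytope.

An n-cross-polytope has 2^(k+1)·C(n,k+1) k-faces. Here 2^1·C(3,1) = 2·3 = 6.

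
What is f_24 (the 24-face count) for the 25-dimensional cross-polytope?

f_24(25-orthoplex) = 2^25 · (25 choose 25) = 33554432.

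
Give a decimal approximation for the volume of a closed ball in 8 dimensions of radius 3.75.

Volume = π^{8/2}·(3.75)^8/Γ(5) ≈ 158722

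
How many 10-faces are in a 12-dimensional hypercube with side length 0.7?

f_10(12-cube) = (12 choose 10) · 2^2 = 264.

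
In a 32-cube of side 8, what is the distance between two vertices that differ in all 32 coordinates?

The space diagonal of an n-cube of side s is s√n. Here 8·√32 ≈ 45.2548.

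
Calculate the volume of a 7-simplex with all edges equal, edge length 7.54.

Volume = 7.54^7 · √(8/2^7) / 7! ≈ 68.7241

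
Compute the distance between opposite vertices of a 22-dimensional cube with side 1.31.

d = √(1.31² + 1.31² + ... + 1.31²) [22 terms] = √(22·1.31²) = 1.31√22 ≈ 6.14444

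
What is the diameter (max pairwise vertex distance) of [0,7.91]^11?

d = √(7.91² + 7.91² + ... + 7.91²) [11 terms] = √(11·7.91²) = 7.91√11 ≈ 26.2345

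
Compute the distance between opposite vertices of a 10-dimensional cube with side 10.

d = √(10² + 10² + ... + 10²) [10 terms] = √(10·10²) = 10√10 ≈ 31.6228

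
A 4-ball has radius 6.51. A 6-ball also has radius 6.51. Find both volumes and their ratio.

V_4(6.51) ≈ 8863.26. V_6(6.51) ≈ 393355. Ratio V_4/V_6 ≈ 0.02253.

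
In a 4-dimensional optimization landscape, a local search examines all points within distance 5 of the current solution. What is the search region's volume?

The n-ball volume is π^(n/2)·r^n/Γ(n/2+1). With n=4, r=5: V = 625·π^2/2 ≈ 3084.25.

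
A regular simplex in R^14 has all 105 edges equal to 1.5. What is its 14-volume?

V_14 = √(15) · 1.5^14 / (14! · 2^(14/2)) ≈ 1.01322e-10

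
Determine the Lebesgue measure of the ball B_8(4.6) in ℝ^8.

The n-ball volume is π^(n/2)·r^n/Γ(n/2+1). With n=8, r=4.6: V ≈ 813675.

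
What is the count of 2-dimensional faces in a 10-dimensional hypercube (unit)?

Choose 2 of 10 axes to span the face (C(10,2) = 45 ways), then fix each of the remaining 8 coordinates at one of its two extreme values (2^8 = 256 ways): 45·256 = 11520.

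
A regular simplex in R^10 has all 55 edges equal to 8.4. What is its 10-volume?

V = (8.4^10 / 10!) · √((10+1) / 2^10) ≈ 49.9547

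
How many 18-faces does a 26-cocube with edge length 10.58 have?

f_18(26-orthoplex) = 2^19 · (26 choose 19) = 344876646400.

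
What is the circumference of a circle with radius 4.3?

|∂B_2(4.3)| = 2πr = 2π·4.3 ≈ 27.0177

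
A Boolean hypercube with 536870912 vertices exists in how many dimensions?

n = log_2(536870912) = 29.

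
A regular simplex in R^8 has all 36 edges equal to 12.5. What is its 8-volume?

V = (12.5^8 / 8!) · √((8+1) / 2^8) ≈ 2771.79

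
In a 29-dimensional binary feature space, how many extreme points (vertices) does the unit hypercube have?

Number of vertices = 2^29 = 536870912.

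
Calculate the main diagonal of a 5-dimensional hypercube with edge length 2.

The space diagonal of an n-cube of side s is s√n. Here 2·√5 ≈ 4.47214.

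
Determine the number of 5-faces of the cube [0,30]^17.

An n-cube has C(n,k)·2^(n-k) k-faces. Here C(17,5)·2^12 = 6188·4096 = 25346048.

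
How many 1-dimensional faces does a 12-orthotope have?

Choose 1 of 12 axes to span the face (C(12,1) = 12 ways), then fix each of the remaining 11 coordinates at one of its two extreme values (2^11 = 2048 ways): 12·2048 = 24576.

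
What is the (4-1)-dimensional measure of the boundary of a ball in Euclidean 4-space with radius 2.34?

S_4(2.34) = 2·π^(4/2)·(2.34)^3 / Γ(4/2) ≈ 252.917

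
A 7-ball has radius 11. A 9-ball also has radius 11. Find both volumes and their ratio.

V_7(11.0) ≈ 9.20723e+07. V_9(11.0) ≈ 7.77771e+09. Ratio V_7/V_9 ≈ 0.01184.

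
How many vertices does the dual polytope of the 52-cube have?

An n-cross-polytope has 2n vertices; here n = 52, giving 104.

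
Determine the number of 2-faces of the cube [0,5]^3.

Choose 2 of 3 axes to span the face (C(3,2) = 3 ways), then fix each of the remaining 1 coordinate at one of its two extreme values (2^1 = 2 ways): 3·2 = 6.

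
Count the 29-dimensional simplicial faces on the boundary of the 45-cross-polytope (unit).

Each 29-face is the convex hull of 30 vertices, one chosen as ±e_i from each of 30 distinct axes: 2^30·C(45,30) = 370298578584748425216.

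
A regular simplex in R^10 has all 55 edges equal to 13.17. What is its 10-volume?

V = (13.17^10 / 10!) · √((10+1) / 2^10) ≈ 4483.75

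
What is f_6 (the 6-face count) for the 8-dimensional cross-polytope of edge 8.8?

f_6(8-orthoplex) = 2^7 · (8 choose 7) = 1024.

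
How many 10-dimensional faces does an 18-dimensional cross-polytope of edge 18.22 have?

Number of 10-faces = 2^(10+1) · C(18,10+1) = 2048 · 31824 = 65175552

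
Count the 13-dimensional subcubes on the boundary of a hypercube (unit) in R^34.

Choose 13 of 34 axes to span the face (C(34,13) = 927983760 ways), then fix each of the remaining 21 coordinates at one of its two extreme values (2^21 = 2097152 ways): 927983760·2097152 = 1946122998251520.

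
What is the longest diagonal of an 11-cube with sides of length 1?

The space diagonal of an n-cube of side s is s√n. Here 1·√11 ≈ 3.31662.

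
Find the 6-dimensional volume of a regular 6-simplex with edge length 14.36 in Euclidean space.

V = (14.36^6 / 6!) · √((6+1) / 2^6) ≈ 4027.66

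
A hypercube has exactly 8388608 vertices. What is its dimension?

The n-cube has 2^n vertices, and 8388608 = 2^23, so n = 23.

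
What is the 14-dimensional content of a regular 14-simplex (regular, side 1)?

V = (1^14 / 14!) · √((14+1) / 2^14) ≈ 3.47078e-13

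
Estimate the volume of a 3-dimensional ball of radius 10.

Volume = π^{3/2}·(10)^3/Γ(5/2) = 4000·π/3 ≈ 4188.79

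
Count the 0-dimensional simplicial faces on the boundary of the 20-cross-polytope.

An n-cross-polytope has 2^(k+1)·C(n,k+1) k-faces. Here 2^1·C(20,1) = 2·20 = 40.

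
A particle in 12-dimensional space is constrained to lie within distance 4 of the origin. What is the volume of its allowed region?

V_12(4) = π^(12/2) · (4)^12 / Γ(12/2 + 1) = 1048576·π^6/45 ≈ 2.2402e+07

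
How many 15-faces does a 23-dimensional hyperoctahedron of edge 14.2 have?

Each 15-face is the convex hull of 16 vertices, one chosen as ±e_i from each of 16 distinct axes: 2^16·C(23,16) = 16066609152.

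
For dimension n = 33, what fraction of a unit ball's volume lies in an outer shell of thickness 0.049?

1 - (1-0.049)^33 ≈ 0.809473 ≈ 80.95%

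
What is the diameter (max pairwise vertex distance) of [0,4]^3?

Diagonal = √3 · 4 ≈ 6.9282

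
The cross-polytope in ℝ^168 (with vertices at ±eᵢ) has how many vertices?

The 168-dimensional cross-polytope has 2n = 2·168 = 336 vertices.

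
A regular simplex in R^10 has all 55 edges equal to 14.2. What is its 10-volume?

V = (14.2^10 / 10!) · √((10+1) / 2^10) ≈ 9520.65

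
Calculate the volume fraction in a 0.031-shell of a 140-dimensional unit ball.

Shell fraction = 1 - (1-0.031)^140 ≈ 0.987829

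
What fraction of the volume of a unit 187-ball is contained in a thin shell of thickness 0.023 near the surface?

Shell fraction = 1 - (1-0.023)^187 ≈ 0.987109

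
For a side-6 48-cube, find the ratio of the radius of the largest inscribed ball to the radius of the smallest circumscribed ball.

Ratio = (s/2)/(s√48/2) = 48^(-1/2) ≈ 0.144338.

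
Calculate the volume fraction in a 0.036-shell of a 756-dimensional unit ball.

Shell fraction = 1 - (1-0.036)^756 ≈ 1 - 9.167e-13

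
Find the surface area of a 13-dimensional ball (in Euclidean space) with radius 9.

S_13(9) = 2·π^(13/2)·(9)^12 / Γ(13/2) = 1338925209984·π^6/385 ≈ 3.34345e+12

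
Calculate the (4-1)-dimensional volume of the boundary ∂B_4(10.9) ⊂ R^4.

|∂B_4(10.9)| ≈ 25562.8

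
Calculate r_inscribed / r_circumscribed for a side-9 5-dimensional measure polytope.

r_in = 9/2 (half the side); r_out = 9√5/2 (half the diagonal). Ratio = 1/√5 ≈ 0.447214.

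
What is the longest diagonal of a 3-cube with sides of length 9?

d = √(9² + 9² + ... + 9²) [3 terms] = √(3·9²) = 9√3 ≈ 15.5885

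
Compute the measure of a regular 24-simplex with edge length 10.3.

Volume = 10.3^24 · √(25/2^24) / 24! ≈ 0.00399943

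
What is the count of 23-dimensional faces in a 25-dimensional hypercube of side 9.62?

An n-cube has C(n,k)·2^(n-k) k-faces. Here C(25,23)·2^2 = 300·4 = 1200.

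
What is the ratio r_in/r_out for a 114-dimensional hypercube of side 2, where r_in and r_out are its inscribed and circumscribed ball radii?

r_in / r_out = (2/2) / (2√114/2) = 1/√114 ≈ 0.0936586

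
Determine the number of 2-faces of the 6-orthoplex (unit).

An n-cross-polytope has 2^(k+1)·C(n,k+1) k-faces. Here 2^3·C(6,3) = 8·20 = 160.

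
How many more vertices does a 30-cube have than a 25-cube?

The 30-cube has 2^30 = 1073741824 vertices. The 25-cube has 2^25 = 33554432 vertices. Difference: 1073741824 - 33554432 = 1040187392.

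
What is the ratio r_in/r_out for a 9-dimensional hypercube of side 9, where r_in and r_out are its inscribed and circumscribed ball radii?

Ratio = (s/2)/(s√9/2) = 9^(-1/2) ≈ 0.333333.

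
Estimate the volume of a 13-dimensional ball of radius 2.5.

V_13(2.5) = π^(13/2) · (2.5)^13 / Γ(13/2 + 1) = 244140625·π^6/1729728 ≈ 135694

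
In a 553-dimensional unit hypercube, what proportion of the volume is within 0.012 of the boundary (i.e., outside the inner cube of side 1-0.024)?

Shell fraction = 1 - (1-0.024)^553 ≈ 0.9999985353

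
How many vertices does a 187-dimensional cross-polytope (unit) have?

Number of vertices = 2n = 374.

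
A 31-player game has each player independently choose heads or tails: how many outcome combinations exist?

The 31-cube has 2^31 = 2147483648 vertices.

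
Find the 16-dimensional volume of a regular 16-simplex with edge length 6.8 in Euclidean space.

V_16 = √(17) · 6.8^16 / (16! · 2^(16/2)) ≈ 0.0160882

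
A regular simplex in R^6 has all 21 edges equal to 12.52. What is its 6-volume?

V = (12.52^6 / 6!) · √((6+1) / 2^6) ≈ 1769.1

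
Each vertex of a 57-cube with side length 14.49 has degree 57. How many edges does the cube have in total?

Number of 1-faces = C(57,1)·2^(57-1) = 57·72057594037927936 = 4107282860161892352.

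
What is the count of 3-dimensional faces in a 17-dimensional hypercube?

f_3(17-cube) = (17 choose 3) · 2^14 = 11141120.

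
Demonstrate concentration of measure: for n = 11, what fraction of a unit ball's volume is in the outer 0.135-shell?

1 - (1-0.135)^11 ≈ 0.797149 ≈ 79.71%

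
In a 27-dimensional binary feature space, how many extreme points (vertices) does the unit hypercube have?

The 27-cube has 2^27 = 134217728 vertices.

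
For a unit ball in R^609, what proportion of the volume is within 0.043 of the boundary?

1 - (1-0.043)^609 ≈ 1 - 2.373e-12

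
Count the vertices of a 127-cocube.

An n-cross-polytope has 2n vertices; here n = 127, giving 254.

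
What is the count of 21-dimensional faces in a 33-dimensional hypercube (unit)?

An n-cube has C(n,k)·2^(n-k) k-faces. Here C(33,21)·2^12 = 354817320·4096 = 1453331742720.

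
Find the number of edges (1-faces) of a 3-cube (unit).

Choose 1 of 3 axes to span the face (C(3,1) = 3 ways), then fix each of the remaining 2 coordinates at one of its two extreme values (2^2 = 4 ways): 3·4 = 12.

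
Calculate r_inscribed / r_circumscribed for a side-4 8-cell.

r_in = 4/2 (half the side); r_out = 4√4/2 (half the diagonal). Ratio = 1/√4 ≈ 0.5.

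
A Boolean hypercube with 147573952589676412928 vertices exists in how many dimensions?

The n-cube has 2^n vertices, and 147573952589676412928 = 2^67, so n = 67.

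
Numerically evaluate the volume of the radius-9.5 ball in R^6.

The n-ball volume is π^(n/2)·r^n/Γ(n/2+1). With n=6, r=9.5: V = 47045881·π^3/384 ≈ 3.79874e+06.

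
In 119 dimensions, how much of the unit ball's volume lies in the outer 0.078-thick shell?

V(inner)/V(outer) = ((1-0.078)/1)^119 ≈ 6.353e-05, so the shell fraction is 0.999936.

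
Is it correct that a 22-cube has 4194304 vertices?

True. The 22-cube has 2^22 = 4194304 vertices.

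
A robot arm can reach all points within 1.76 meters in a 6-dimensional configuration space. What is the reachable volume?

The n-ball volume is π^(n/2)·r^n/Γ(n/2+1). With n=6, r=1.76: V ≈ 153.594.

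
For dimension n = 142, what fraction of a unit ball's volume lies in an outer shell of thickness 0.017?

1 - (1-0.017)^142 ≈ 0.912381 ≈ 91.24%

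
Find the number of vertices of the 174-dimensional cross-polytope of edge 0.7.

An n-cross-polytope has 2n vertices; here n = 174, giving 348.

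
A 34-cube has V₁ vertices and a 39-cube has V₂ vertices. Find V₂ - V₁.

V₁ = 2^34 = 17179869184. V₂ = 2^39 = 549755813888. V₂ - V₁ = 532575944704.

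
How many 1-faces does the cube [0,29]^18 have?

The 18-cube has n·2^(n-1) = 18·2^17 = 18·131072 = 2359296 edges.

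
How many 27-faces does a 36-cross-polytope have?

Number of 27-faces = 2^(27+1) · C(36,27+1) = 268435456 · 30260340 = 8122948166615040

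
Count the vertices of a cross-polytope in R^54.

Number of vertices = 2n = 108.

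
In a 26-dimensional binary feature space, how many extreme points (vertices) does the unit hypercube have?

Each vertex is a binary string of length 26, so there are 2^26 = 67108864.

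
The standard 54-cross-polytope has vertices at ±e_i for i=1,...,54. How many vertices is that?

Number of vertices = 2n = 108.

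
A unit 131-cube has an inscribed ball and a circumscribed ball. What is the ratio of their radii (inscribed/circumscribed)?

r_in / r_out = (1/2) / (1√131/2) = 1/√131 ≈ 0.0873704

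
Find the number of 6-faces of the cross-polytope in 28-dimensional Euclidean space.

An n-cross-polytope has 2^(k+1)·C(n,k+1) k-faces. Here 2^7·C(28,7) = 128·1184040 = 151557120.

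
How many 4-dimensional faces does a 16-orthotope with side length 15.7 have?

f_4(16-cube) = (16 choose 4) · 2^12 = 7454720.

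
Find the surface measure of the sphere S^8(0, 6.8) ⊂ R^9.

|∂B_9(6.8)| ≈ 1.35716e+08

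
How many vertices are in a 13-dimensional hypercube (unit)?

Number of 0-faces = C(13,0) · 2^(13-0) = 1 · 8192 = 8192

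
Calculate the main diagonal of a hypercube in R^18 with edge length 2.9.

Diagonal = √18 · 2.9 ≈ 12.3037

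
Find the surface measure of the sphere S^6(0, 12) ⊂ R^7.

S = n·V_n(r)/r = 7·V_7(12)/12 (volume-to-surface relation), giving 15925248·π^3/5 ≈ 9.87565e+07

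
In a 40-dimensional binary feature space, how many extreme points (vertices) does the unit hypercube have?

Number of vertices = 2^40 = 1099511627776.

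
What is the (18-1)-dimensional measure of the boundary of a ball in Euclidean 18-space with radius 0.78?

The surface area of an n-ball is 2π^(n/2) r^(n-1) / Γ(n/2). For n=18, r=0.78: 0.0216504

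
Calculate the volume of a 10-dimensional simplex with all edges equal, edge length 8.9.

Volume = 8.9^10 · √(11/2^10) / 10! ≈ 89.0601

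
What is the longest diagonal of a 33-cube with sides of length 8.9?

||(8.9,8.9,...,8.9)|| = √(33)·8.9 ≈ 51.1266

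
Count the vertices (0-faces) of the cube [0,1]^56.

The 56-cube has 2^56 = 72057594037927936 vertices.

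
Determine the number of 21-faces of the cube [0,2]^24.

An n-cube has C(n,k)·2^(n-k) k-faces. Here C(24,21)·2^3 = 2024·8 = 16192.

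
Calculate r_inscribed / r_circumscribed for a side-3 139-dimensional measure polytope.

r_in = 3/2 (half the side); r_out = 3√139/2 (half the diagonal). Ratio = 1/√139 ≈ 0.0848189.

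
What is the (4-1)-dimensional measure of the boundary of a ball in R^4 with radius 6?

S = n·V_n(r)/r = 4·V_4(6)/6 (volume-to-surface relation), giving 432·π^2 ≈ 4263.67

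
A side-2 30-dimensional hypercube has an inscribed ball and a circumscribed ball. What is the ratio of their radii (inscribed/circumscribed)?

Ratio = (s/2)/(s√30/2) = 30^(-1/2) ≈ 0.182574.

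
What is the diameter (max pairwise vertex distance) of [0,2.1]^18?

||(2.1,2.1,...,2.1)|| = √(18)·2.1 ≈ 8.90955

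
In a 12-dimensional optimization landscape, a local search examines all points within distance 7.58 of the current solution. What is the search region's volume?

V_12(7.58) = π^(12/2) · (7.58)^12 / Γ(12/2 + 1) ≈ 4.80394e+10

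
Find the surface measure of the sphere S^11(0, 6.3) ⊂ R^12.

|∂B_12(6.3)| ≈ 9.94246e+09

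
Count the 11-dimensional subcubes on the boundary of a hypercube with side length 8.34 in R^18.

f_11(18-cube) = (18 choose 11) · 2^7 = 4073472.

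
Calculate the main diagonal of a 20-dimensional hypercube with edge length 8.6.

||(8.6,8.6,...,8.6)|| = √(20)·8.6 ≈ 38.4604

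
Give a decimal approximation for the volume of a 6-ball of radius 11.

Volume = π^{6/2}·(11)^6/Γ(4) = 1771561·π^3/6 ≈ 9.15492e+06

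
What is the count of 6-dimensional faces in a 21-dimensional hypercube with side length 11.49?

An n-cube has C(n,k)·2^(n-k) k-faces. Here C(21,6)·2^15 = 54264·32768 = 1778122752.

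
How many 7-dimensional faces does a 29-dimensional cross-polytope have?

f_7(29-orthoplex) = 2^8 · (29 choose 8) = 1098789120.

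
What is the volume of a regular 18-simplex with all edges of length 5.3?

For a regular n-simplex with edge a, V = (a^n / n!)·√((n+1)/2^n). With a=5.3, n=18: V ≈ 1.44788e-05.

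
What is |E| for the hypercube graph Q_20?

An n-cube has n·2^(n-1) edges. With n = 20: 20·524288 = 10485760.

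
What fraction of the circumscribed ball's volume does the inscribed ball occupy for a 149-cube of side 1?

Volume scales as r^n, and r_in/r_out = 1/√149, giving (1/√149)^149 ≈ 1.25205e-162.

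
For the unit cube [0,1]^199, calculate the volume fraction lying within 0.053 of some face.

The inner cube has side 1-2·0.053 = 0.894 and volume (0.894)^199 ≈ 2.071e-10, so the shell holds 1 - 2.071e-10 of the volume.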